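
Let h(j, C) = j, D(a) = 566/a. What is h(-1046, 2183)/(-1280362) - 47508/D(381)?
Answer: -5793813311585/181171223 ≈ -31980.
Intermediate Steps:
h(-1046, 2183)/(-1280362) - 47508/D(381) = -1046/(-1280362) - 47508/(566/381) = -1046*(-1/1280362) - 47508/(566*(1/381)) = 523/640181 - 47508/566/381 = 523/640181 - 47508*381/566 = 523/640181 - 9050274/283 = -5793813311585/181171223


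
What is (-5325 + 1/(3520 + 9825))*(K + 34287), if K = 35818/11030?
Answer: -13438609007996536/73597675 ≈ -1.8260e+8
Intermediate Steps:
K = 17909/5515 (K = 35818*(1/11030) = 17909/5515 ≈ 3.2473)
(-5325 + 1/(3520 + 9825))*(K + 34287) = (-5325 + 1/(3520 + 9825))*(17909/5515 + 34287) = (-5325 + 1/13345)*(189110714/5515) = -71062124/13345*189110714/5515 = -13438609007996536/73597675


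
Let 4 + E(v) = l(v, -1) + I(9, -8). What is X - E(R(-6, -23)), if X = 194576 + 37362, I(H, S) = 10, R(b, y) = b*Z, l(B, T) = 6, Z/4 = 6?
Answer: 231926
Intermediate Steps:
Z = 24 (Z = 4*6 = 24)
R(b, y) = 24*b (R(b, y) = b*24 = 24*b)
X = 231938
E(v) = 12 (E(v) = -4 + (6 + 10) = -4 + 16 = 12)
X - E(R(-6, -23)) = 231938 - 1*12 = 231938 - 12 = 231926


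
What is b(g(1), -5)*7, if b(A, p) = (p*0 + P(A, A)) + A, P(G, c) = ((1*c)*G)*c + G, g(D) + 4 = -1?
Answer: -945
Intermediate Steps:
g(D) = -5 (g(D) = -4 - 1 = -5)
P(G, c) = G + G*c² (P(G, c) = (c*G)*c + G = (G*c)*c + G = G*c² + G = G + G*c²)
b(A, p) = A + A*(1 + A²) (b(A, p) = (p*0 + A*(1 + A²)) + A = (0 + A*(1 + A²)) + A = A*(1 + A²) + A = A + A*(1 + A²))
b(g(1), -5)*7 = -5*(2 + (-5)²)*7 = -5*(2 + 25)*7 = -5*27*7 = -135*7 = -945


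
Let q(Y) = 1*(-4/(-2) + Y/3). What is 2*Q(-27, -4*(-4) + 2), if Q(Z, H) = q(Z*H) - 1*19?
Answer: -358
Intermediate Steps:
q(Y) = 2 + Y/3 (q(Y) = 1*(-4*(-½) + Y*(⅓)) = 1*(2 + Y/3) = 2 + Y/3)
Q(Z, H) = -17 + H*Z/3 (Q(Z, H) = (2 + (Z*H)/3) - 1*19 = (2 + (H*Z)/3) - 19 = (2 + H*Z/3) - 19 = -17 + H*Z/3)
2*Q(-27, -4*(-4) + 2) = 2*(-17 + (⅓)*(-4*(-4) + 2)*(-27)) = 2*(-17 + (⅓)*(16 + 2)*(-27)) = 2*(-17 + (⅓)*18*(-27)) = 2*(-17 - 162) = 2*(-179) = -358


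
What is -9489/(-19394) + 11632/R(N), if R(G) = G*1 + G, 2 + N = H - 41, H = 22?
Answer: -112596235/407274 ≈ -276.46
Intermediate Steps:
N = -21 (N = -2 + (22 - 41) = -2 - 19 = -21)
R(G) = 2*G (R(G) = G + G = 2*G)
-9489/(-19394) + 11632/R(N) = -9489/(-19394) + 11632/((2*(-21))) = -9489*(-1/19394) + 11632/(-42) = 9489/19394 + 11632*(-1/42) = 9489/19394 - 5816/21 = -112596235/407274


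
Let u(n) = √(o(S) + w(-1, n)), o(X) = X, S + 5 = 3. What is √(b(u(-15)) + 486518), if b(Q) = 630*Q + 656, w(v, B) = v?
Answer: √(487174 + 630*I*√3) ≈ 697.98 + 0.782*I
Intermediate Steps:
S = -2 (S = -5 + 3 = -2)
u(n) = I*√3 (u(n) = √(-2 - 1) = √(-3) = I*√3)
b(Q) = 656 + 630*Q
√(b(u(-15)) + 486518) = √((656 + 630*(I*√3)) + 486518) = √((656 + 630*I*√3) + 486518) = √(487174 + 630*I*√3)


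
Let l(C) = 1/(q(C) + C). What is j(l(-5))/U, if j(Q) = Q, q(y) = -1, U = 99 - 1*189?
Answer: 1/540 ≈ 0.0018519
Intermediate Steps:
U = -90 (U = 99 - 189 = -90)
l(C) = 1/(-1 + C)
j(l(-5))/U = 1/(-1 - 5*(-90)) = -1/90/(-6) = -1/6*(-1/90) = 1/540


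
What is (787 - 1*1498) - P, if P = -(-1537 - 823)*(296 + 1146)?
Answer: -3403831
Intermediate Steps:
P = 3403120 (P = -(-2360)*1442 = -1*(-3403120) = 3403120)
(787 - 1*1498) - P = (787 - 1*1498) - 1*3403120 = (787 - 1498) - 3403120 = -711 - 3403120 = -3403831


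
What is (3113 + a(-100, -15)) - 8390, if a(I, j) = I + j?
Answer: -5392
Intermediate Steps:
(3113 + a(-100, -15)) - 8390 = (3113 + (-100 - 15)) - 8390 = (3113 - 115) - 8390 = 2998 - 8390 = -5392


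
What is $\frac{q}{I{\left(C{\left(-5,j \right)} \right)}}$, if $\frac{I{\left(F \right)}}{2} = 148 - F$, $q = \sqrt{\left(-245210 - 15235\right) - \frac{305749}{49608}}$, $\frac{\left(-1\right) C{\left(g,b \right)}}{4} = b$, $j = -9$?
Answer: $\frac{i \sqrt{17804395683802}}{1852032} \approx 2.2783 i$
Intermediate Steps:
$C{\left(g,b \right)} = - 4 b$
$q = \frac{i \sqrt{17804395683802}}{8268}$ ($q = \sqrt{-260445 - \frac{305749}{49608}} = \sqrt{- \frac{12920461309}{49608}} = \frac{i \sqrt{17804395683802}}{8268} \approx 510.34 i$)
$I{\left(F \right)} = 296 - 2 F$ ($I{\left(F \right)} = 2 \left(148 - F\right) = 296 - 2 F$)
$\frac{q}{I{\left(C{\left(-5,j \right)} \right)}} = \frac{\frac{1}{8268} i \sqrt{17804395683802}}{296 - 2 \left(\left(-4\right) \left(-9\right)\right)} = \frac{\frac{1}{8268} i \sqrt{17804395683802}}{296 - 72} = \frac{\frac{1}{8268} i \sqrt{17804395683802}}{224} = \frac{i \sqrt{17804395683802}}{8268} \cdot \frac{1}{224} = \frac{i \sqrt{17804395683802}}{1852032}$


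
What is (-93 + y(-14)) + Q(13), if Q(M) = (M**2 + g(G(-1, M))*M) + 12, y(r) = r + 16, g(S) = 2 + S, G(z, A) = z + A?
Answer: 272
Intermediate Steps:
G(z, A) = A + z
y(r) = 16 + r
Q(M) = 12 + M**2 + M*(1 + M) (Q(M) = (M**2 + (2 + (M - 1))*M) + 12 = (M**2 + (2 + (-1 + M))*M) + 12 = (M**2 + (1 + M)*M) + 12 = (M**2 + M*(1 + M)) + 12 = 12 + M**2 + M*(1 + M))
(-93 + y(-14)) + Q(13) = (-93 + (16 - 14)) + (12 + 13 + 2*13**2) = (-93 + 2) + (12 + 13 + 2*169) = -91 + (12 + 13 + 338) = -91 + 363 = 272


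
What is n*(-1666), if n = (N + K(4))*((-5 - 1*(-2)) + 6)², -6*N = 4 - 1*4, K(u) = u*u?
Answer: -239904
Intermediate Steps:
K(u) = u²
N = 0 (N = -(4 - 1*4)/6 = -(4 - 4)/6 = -⅙*0 = 0)
n = 144 (n = (0 + 4²)*((-5 - 1*(-2)) + 6)² = (0 + 16)*((-5 + 2) + 6)² = 16*(-3 + 6)² = 16*3² = 16*9 = 144)
n*(-1666) = 144*(-1666) = -239904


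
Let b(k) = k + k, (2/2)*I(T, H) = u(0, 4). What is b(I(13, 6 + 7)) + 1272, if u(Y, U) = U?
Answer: 1280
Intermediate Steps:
I(T, H) = 4
b(k) = 2*k
b(I(13, 6 + 7)) + 1272 = 2*4 + 1272 = 8 + 1272 = 1280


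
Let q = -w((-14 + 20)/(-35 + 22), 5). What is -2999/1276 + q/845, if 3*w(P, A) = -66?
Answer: -2506083/1078220 ≈ -2.3243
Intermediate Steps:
w(P, A) = -22 (w(P, A) = (⅓)*(-66) = -22)
q = 22 (q = -1*(-22) = 22)
-2999/1276 + q/845 = -2999/1276 + 22/845 = -2506083/1078220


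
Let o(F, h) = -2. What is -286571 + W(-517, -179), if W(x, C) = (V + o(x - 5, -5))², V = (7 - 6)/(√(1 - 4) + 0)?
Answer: -859702/3 + 4*I*√3/3 ≈ -2.8657e+5 + 2.3094*I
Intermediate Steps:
V = -I*√3/3 (V = 1/(√(-3) + 0) = 1/(I*√3 + 0) = 1/(I*√3) = 1*(-I*√3/3) = -I*√3/3 ≈ -0.57735*I)
W(x, C) = (-2 - I*√3/3)² (W(x, C) = (-I*√3/3 - 2)² = (-2 - I*√3/3)²)
-286571 + W(-517, -179) = -286571 + (6 + I*√3)²/9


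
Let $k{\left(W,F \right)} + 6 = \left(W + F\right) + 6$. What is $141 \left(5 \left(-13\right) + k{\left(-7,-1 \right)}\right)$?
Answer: $-10293$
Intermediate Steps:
$k{\left(W,F \right)} = F + W$ ($k{\left(W,F \right)} = -6 + \left(\left(W + F\right) + 6\right) = -6 + \left(\left(F + W\right) + 6\right) = -6 + \left(6 + F + W\right) = F + W$)
$141 \left(5 \left(-13\right) + k{\left(-7,-1 \right)}\right) = 141 \left(5 \left(-13\right) - 8\right) = 141 \left(-65 - 8\right) = 141 \left(-73\right) = -10293$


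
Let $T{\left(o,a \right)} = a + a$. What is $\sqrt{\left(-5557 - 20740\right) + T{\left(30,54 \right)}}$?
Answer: $i \sqrt{26189} \approx 161.83 i$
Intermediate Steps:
$T{\left(o,a \right)} = 2 a$
$\sqrt{\left(-5557 - 20740\right) + T{\left(30,54 \right)}} = \sqrt{\left(-5557 - 20740\right) + 2 \cdot 54} = \sqrt{-26297 + 108} = \sqrt{-26189} = i \sqrt{26189}$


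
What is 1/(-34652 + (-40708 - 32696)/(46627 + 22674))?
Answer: -69301/2401491656 ≈ -2.8857e-5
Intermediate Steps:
1/(-34652 + (-40708 - 32696)/(46627 + 22674)) = 1/(-34652 - 73404/69301) = 1/(-2401491656/69301) = -69301/2401491656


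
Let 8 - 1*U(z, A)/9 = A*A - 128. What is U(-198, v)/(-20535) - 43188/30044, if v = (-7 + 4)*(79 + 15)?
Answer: 46349847/1389535 ≈ 33.356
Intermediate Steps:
v = -282 (v = -3*94 = -282)
U(z, A) = 1224 - 9*A**2 (U(z, A) = 72 - 9*(A*A - 128) = 72 - 9*(A**2 - 128) = 72 - 9*(-128 + A**2) = 72 + (1152 - 9*A**2) = 1224 - 9*A**2)
U(-198, v)/(-20535) - 43188/30044 = (1224 - 9*(-282)**2)/(-20535) - 43188/30044 = (1224 - 9*79524)*(-1/20535) - 43188*1/30044 = (1224 - 715716)*(-1/20535) - 10797/7511 = -714492*(-1/20535) - 10797/7511 = 238164/6845 - 10797/7511 = 46349847/1389535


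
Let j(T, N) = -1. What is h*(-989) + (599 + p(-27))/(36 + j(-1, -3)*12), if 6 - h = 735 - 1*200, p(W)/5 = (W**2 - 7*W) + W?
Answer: 6280699/12 ≈ 5.2339e+5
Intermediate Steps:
p(W) = -30*W + 5*W**2 (p(W) = 5*((W**2 - 7*W) + W) = 5*(W**2 - 6*W) = -30*W + 5*W**2)
h = -529 (h = 6 - (735 - 1*200) = 6 - (735 - 200) = 6 - 1*535 = 6 - 535 = -529)
h*(-989) + (599 + p(-27))/(36 + j(-1, -3)*12) = -529*(-989) + (599 + 5*(-27)*(-6 - 27))/(36 - 1*12) = 523181 + (599 + 5*(-27)*(-33))/(36 - 12) = 523181 + (599 + 4455)/24 = 523181 + 5054*(1/24) = 523181 + 2527/12 = 6280699/12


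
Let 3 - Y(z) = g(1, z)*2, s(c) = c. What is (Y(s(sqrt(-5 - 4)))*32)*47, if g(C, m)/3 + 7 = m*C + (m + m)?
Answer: 67680 - 81216*I ≈ 67680.0 - 81216.0*I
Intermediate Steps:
g(C, m) = -21 + 6*m + 3*C*m (g(C, m) = -21 + 3*(m*C + (m + m)) = -21 + 3*(C*m + 2*m) = -21 + 3*(2*m + C*m) = -21 + (6*m + 3*C*m) = -21 + 6*m + 3*C*m)
Y(z) = 45 - 18*z (Y(z) = 3 - (-21 + 6*z + 3*1*z)*2 = 3 - (-21 + 6*z + 3*z)*2 = 3 - (-21 + 9*z)*2 = 3 - (-42 + 18*z) = 3 + (42 - 18*z) = 45 - 18*z)
(Y(s(sqrt(-5 - 4)))*32)*47 = ((45 - 18*sqrt(-5 - 4))*32)*47 = ((45 - 54*I)*32)*47 = (1440 - 1728*I)*47 = 67680 - 81216*I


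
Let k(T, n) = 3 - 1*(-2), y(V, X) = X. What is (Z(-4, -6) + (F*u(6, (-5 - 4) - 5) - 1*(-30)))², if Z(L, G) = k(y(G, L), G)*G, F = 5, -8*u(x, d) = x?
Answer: 225/16 ≈ 14.063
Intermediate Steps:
u(x, d) = -x/8
k(T, n) = 5 (k(T, n) = 3 + 2 = 5)
Z(L, G) = 5*G
(Z(-4, -6) + (F*u(6, (-5 - 4) - 5) - 1*(-30)))² = (5*(-6) + (5*(-⅛*6) - 1*(-30)))² = (-30 + (5*(-¾) + 30))² = (-30 + (-15/4 + 30))² = (-30 + 105/4)² = (-15/4)² = 225/16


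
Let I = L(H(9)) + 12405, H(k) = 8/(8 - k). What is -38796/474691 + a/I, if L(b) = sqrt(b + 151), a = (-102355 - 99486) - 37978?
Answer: -1418154298210317/73047293830462 + 239819*sqrt(143)/153883882 ≈ -19.396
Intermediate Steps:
a = -239819 (a = -201841 - 37978 = -239819)
L(b) = sqrt(151 + b)
I = 12405 + sqrt(143) (I = sqrt(151 - 8/(-8 + 9)) + 12405 = sqrt(151 - 8/1) + 12405 = sqrt(151 - 8*1) + 12405 = sqrt(151 - 8) + 12405 = sqrt(143) + 12405 = 12405 + sqrt(143) ≈ 12417.)
-38796/474691 + a/I = -38796/474691 - 239819/(12405 + sqrt(143))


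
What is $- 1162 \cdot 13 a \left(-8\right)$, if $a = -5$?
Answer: $-604240$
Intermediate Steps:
$- 1162 \cdot 13 a \left(-8\right) = - 1162 \cdot 13 \left(-5\right) \left(-8\right) = - 1162 \left(\left(-65\right) \left(-8\right)\right) = \left(-1162\right) 520 = -604240$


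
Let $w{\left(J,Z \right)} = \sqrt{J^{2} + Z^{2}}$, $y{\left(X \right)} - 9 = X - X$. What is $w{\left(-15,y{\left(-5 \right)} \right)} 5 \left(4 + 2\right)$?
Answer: $90 \sqrt{34} \approx 524.79$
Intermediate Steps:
$y{\left(X \right)} = 9$ ($y{\left(X \right)} = 9 + \left(X - X\right) = 9 + 0 = 9$)
$w{\left(-15,y{\left(-5 \right)} \right)} 5 \left(4 + 2\right) = \sqrt{\left(-15\right)^{2} + 9^{2}} \cdot 5 \left(4 + 2\right) = \sqrt{225 + 81} \cdot 5 \cdot 6 = \sqrt{306} \cdot 30 = 3 \sqrt{34} \cdot 30 = 90 \sqrt{34}$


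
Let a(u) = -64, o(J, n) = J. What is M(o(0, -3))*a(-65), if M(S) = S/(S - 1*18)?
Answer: 0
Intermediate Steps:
M(S) = S/(-18 + S) (M(S) = S/(S - 18) = S/(-18 + S))
M(o(0, -3))*a(-65) = (0/(-18 + 0))*(-64) = (0/(-18))*(-64) = (0*(-1/18))*(-64) = 0*(-64) = 0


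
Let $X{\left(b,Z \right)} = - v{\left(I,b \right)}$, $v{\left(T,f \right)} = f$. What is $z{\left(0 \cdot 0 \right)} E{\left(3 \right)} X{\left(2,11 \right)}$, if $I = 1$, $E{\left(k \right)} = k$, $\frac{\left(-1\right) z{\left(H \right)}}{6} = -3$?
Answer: $-108$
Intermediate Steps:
$z{\left(H \right)} = 18$ ($z{\left(H \right)} = \left(-6\right) \left(-3\right) = 18$)
$X{\left(b,Z \right)} = - b$
$z{\left(0 \cdot 0 \right)} E{\left(3 \right)} X{\left(2,11 \right)} = 18 \cdot 3 \left(\left(-1\right) 2\right) = 54 \left(-2\right) = -108$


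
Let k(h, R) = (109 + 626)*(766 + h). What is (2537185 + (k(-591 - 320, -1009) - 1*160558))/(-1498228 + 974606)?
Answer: -1135026/261811 ≈ -4.3353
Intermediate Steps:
k(h, R) = 563010 + 735*h (k(h, R) = 735*(766 + h) = 563010 + 735*h)
(2537185 + (k(-591 - 320, -1009) - 1*160558))/(-1498228 + 974606) = (2537185 + ((563010 + 735*(-591 - 320)) - 1*160558))/(-1498228 + 974606) = (2537185 + ((563010 + 735*(-911)) - 160558))/(-523622) = (2537185 + ((563010 - 669585) - 160558))*(-1/523622) = (2537185 + (-106575 - 160558))*(-1/523622) = (2537185 - 267133)*(-1/523622) = 2270052*(-1/523622) = -1135026/261811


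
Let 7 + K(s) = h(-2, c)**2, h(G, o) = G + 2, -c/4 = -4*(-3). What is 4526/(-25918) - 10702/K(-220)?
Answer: 138671377/90713 ≈ 1528.7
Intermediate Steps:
c = -48 (c = -(-16)*(-3) = -4*12 = -48)
h(G, o) = 2 + G
K(s) = -7 (K(s) = -7 + (2 - 2)**2 = -7 + 0**2 = -7 + 0 = -7)
4526/(-25918) - 10702/K(-220) = 4526/(-25918) - 10702/(-7) = 4526*(-1/25918) - 10702*(-1/7) = -2263/12959 + 10702/7 = 138671377/90713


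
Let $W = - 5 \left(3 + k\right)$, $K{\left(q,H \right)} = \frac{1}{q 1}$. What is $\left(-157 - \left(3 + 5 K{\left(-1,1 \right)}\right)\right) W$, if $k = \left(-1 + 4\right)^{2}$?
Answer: $9300$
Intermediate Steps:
$K{\left(q,H \right)} = \frac{1}{q}$
$k = 9$ ($k = 3^{2} = 9$)
$W = -60$ ($W = - 5 \left(3 + 9\right) = \left(-5\right) 12 = -60$)
$\left(-157 - \left(3 + 5 K{\left(-1,1 \right)}\right)\right) W = \left(-157 - \left(3 + \frac{5}{-1}\right)\right) \left(-60\right) = \left(-157 - -2\right) \left(-60\right) = \left(-157 + \left(-3 + 5\right)\right) \left(-60\right) = \left(-157 + 2\right) \left(-60\right) = \left(-155\right) \left(-60\right) = 9300$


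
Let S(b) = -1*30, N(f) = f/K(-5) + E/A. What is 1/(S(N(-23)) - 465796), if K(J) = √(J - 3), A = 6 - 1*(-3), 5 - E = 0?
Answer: -1/465826 ≈ -2.1467e-6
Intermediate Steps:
E = 5 (E = 5 - 1*0 = 5 + 0 = 5)
A = 9 (A = 6 + 3 = 9)
K(J) = √(-3 + J)
N(f) = 5/9 - I*f*√2/4 (N(f) = f/(√(-3 - 5)) + 5/9 = f/(√(-8)) + 5*(⅑) = f/((2*I*√2)) + 5/9 = f*(-I*√2/4) + 5/9 = -I*f*√2/4 + 5/9 = 5/9 - I*f*√2/4)
S(b) = -30
1/(S(N(-23)) - 465796) = 1/(-30 - 465796) = 1/(-465826) = -1/465826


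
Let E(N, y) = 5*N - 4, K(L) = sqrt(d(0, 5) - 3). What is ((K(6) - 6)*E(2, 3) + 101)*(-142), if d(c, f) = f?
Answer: -9230 - 852*sqrt(2) ≈ -10435.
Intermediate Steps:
K(L) = sqrt(2) (K(L) = sqrt(5 - 3) = sqrt(2))
E(N, y) = -4 + 5*N
((K(6) - 6)*E(2, 3) + 101)*(-142) = ((sqrt(2) - 6)*(-4 + 5*2) + 101)*(-142) = ((-6 + sqrt(2))*(-4 + 10) + 101)*(-142) = ((-6 + sqrt(2))*6 + 101)*(-142) = ((-36 + 6*sqrt(2)) + 101)*(-142) = (65 + 6*sqrt(2))*(-142) = -9230 - 852*sqrt(2)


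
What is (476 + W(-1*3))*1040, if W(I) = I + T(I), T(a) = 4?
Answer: 496080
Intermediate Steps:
W(I) = 4 + I (W(I) = I + 4 = 4 + I)
(476 + W(-1*3))*1040 = (476 + (4 - 1*3))*1040 = (476 + (4 - 3))*1040 = (476 + 1)*1040 = 477*1040 = 496080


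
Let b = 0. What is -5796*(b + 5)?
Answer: -28980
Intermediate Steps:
-5796*(b + 5) = -5796*(0 + 5) = -5796*5 = -28980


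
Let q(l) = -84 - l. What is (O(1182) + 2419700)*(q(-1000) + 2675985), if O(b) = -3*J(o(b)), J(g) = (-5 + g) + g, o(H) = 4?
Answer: 6477273257591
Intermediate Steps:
J(g) = -5 + 2*g
O(b) = -9 (O(b) = -3*(-5 + 2*4) = -3*(-5 + 8) = -3*3 = -9)
(O(1182) + 2419700)*(q(-1000) + 2675985) = (-9 + 2419700)*((-84 - 1*(-1000)) + 2675985) = 2419691*((-84 + 1000) + 2675985) = 2419691*(916 + 2675985) = 2419691*2676901 = 6477273257591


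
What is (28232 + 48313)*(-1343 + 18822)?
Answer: 1337930055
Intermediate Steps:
(28232 + 48313)*(-1343 + 18822) = 76545*17479 = 1337930055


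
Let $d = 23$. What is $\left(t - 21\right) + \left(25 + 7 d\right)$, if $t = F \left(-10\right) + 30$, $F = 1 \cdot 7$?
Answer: $125$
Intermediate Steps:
$F = 7$
$t = -40$ ($t = 7 \left(-10\right) + 30 = -70 + 30 = -40$)
$\left(t - 21\right) + \left(25 + 7 d\right) = \left(-40 - 21\right) + \left(25 + 7 \cdot 23\right) = -61 + \left(25 + 161\right) = -61 + 186 = 125$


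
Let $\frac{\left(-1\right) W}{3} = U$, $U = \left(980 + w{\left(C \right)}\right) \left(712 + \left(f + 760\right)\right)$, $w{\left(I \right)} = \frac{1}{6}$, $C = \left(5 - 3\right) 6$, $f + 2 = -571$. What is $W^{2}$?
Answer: $\frac{27952569906361}{4} \approx 6.9881 \cdot 10^{12}$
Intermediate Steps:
$f = -573$ ($f = -2 - 571 = -573$)
$C = 12$ ($C = 2 \cdot 6 = 12$)
$w{\left(I \right)} = \frac{1}{6}$
$U = \frac{5287019}{6}$ ($U = \left(980 + \frac{1}{6}\right) \left(712 + \left(-573 + 760\right)\right) = \frac{5881 \left(712 + 187\right)}{6} = \frac{5881}{6} \cdot 899 = \frac{5287019}{6} \approx 8.8117 \cdot 10^{5}$)
$W = - \frac{5287019}{2}$ ($W = \left(-3\right) \frac{5287019}{6} = - \frac{5287019}{2} \approx -2.6435 \cdot 10^{6}$)
$W^{2} = \left(- \frac{5287019}{2}\right)^{2} = \frac{27952569906361}{4}$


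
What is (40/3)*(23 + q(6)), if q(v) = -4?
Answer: 760/3 ≈ 253.33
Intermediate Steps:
(40/3)*(23 + q(6)) = (40/3)*(23 - 4) = (40*(⅓))*19 = (40/3)*19 = 760/3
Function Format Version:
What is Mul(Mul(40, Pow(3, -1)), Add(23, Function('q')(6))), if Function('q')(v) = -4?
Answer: Rational(760, 3) ≈ 253.33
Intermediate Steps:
Mul(Mul(40, Pow(3, -1)), Add(23, Function('q')(6))) = Mul(Mul(40, Pow(3, -1)), Add(23, -4)) = Mul(Mul(40, Rational(1, 3)), 19) = Mul(Rational(40, 3), 19) = Rational(760, 3)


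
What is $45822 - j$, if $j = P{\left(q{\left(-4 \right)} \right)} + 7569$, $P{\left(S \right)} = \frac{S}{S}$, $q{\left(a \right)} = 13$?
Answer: $38252$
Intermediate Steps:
$P{\left(S \right)} = 1$
$j = 7570$ ($j = 1 + 7569 = 7570$)
$45822 - j = 45822 - 7570 = 38252$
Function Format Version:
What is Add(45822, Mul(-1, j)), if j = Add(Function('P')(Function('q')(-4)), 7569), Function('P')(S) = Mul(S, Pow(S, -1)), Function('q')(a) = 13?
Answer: 38252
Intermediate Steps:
Function('P')(S) = 1
j = 7570 (j = Add(1, 7569) = 7570)
Add(45822, Mul(-1, j)) = Add(45822, Mul(-1, 7570)) = Add(45822, -7570) = 38252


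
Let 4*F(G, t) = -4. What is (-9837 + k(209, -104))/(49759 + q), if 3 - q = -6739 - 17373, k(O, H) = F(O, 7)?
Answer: -4919/36937 ≈ -0.13317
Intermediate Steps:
F(G, t) = -1 (F(G, t) = (1/4)*(-4) = -1)
k(O, H) = -1
q = 24115 (q = 3 - (-6739 - 17373) = 3 - 1*(-24112) = 3 + 24112 = 24115)
(-9837 + k(209, -104))/(49759 + q) = (-9837 - 1)/(49759 + 24115) = -9838/73874 = -9838*1/73874 = -4919/36937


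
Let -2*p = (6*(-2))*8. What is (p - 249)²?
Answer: 40401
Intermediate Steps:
p = 48 (p = -6*(-2)*8/2 = -(-6)*8 = -½*(-96) = 48)
(p - 249)² = (48 - 249)² = (-201)² = 40401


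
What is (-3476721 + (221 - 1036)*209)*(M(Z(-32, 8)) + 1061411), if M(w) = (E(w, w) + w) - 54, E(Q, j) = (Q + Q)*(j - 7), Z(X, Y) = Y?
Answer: -3870915944336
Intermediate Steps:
E(Q, j) = 2*Q*(-7 + j) (E(Q, j) = (2*Q)*(-7 + j) = 2*Q*(-7 + j))
M(w) = -54 + w + 2*w*(-7 + w) (M(w) = (2*w*(-7 + w) + w) - 54 = (w + 2*w*(-7 + w)) - 54 = -54 + w + 2*w*(-7 + w))
(-3476721 + (221 - 1036)*209)*(M(Z(-32, 8)) + 1061411) = (-3476721 + (221 - 1036)*209)*((-54 + 8 + 2*8*(-7 + 8)) + 1061411) = (-3476721 - 815*209)*((-54 + 8 + 2*8*1) + 1061411) = (-3476721 - 170335)*((-54 + 8 + 16) + 1061411) = -3647056*(-30 + 1061411) = -3647056*1061381 = -3870915944336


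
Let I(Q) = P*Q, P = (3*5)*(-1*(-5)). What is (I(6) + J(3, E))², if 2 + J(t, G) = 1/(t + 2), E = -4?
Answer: 5022081/25 ≈ 2.0088e+5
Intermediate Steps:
P = 75 (P = 15*5 = 75)
J(t, G) = -2 + 1/(2 + t) (J(t, G) = -2 + 1/(t + 2) = -2 + 1/(2 + t))
I(Q) = 75*Q
(I(6) + J(3, E))² = (75*6 + (-3 - 2*3)/(2 + 3))² = (450 + (-3 - 6)/5)² = (450 + (⅕)*(-9))² = (450 - 9/5)² = (2241/5)² = 5022081/25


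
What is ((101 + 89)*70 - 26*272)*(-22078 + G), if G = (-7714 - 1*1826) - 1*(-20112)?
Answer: -71659368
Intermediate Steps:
G = 10572 (G = (-7714 - 1826) + 20112 = -9540 + 20112 = 10572)
((101 + 89)*70 - 26*272)*(-22078 + G) = ((101 + 89)*70 - 26*272)*(-22078 + 10572) = (190*70 - 7072)*(-11506) = (13300 - 7072)*(-11506) = 6228*(-11506) = -71659368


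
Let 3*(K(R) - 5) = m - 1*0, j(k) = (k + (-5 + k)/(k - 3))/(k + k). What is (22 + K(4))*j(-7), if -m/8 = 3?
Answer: 551/70 ≈ 7.8714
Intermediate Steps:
m = -24 (m = -8*3 = -24)
j(k) = (k + (-5 + k)/(-3 + k))/(2*k) (j(k) = (k + (-5 + k)/(-3 + k))/((2*k)) = (k + (-5 + k)/(-3 + k))*(1/(2*k)) = (k + (-5 + k)/(-3 + k))/(2*k))
K(R) = -3 (K(R) = 5 + (-24 - 1*0)/3 = 5 + (-24 + 0)/3 = 5 + (⅓)*(-24) = 5 - 8 = -3)
(22 + K(4))*j(-7) = (22 - 3)*((½)*(-5 + (-7)² - 2*(-7))/(-7*(-3 - 7))) = 19*((½)*(-⅐)*(-5 + 49 + 14)/(-10)) = 19*((½)*(-⅐)*(-⅒)*58) = 19*(29/70) = 551/70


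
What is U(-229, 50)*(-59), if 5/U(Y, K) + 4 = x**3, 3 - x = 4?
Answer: 59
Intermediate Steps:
x = -1 (x = 3 - 1*4 = 3 - 4 = -1)
U(Y, K) = -1 (U(Y, K) = 5/(-4 + (-1)**3) = 5/(-4 - 1) = 5/(-5) = 5*(-1/5) = -1)
U(-229, 50)*(-59) = -1*(-59) = 59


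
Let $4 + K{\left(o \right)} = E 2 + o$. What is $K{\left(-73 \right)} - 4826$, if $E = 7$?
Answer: $-4889$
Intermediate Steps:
$K{\left(o \right)} = 10 + o$ ($K{\left(o \right)} = -4 + \left(7 \cdot 2 + o\right) = -4 + \left(14 + o\right) = 10 + o$)
$K{\left(-73 \right)} - 4826 = \left(10 - 73\right) - 4826 = -63 - 4826 = -4889$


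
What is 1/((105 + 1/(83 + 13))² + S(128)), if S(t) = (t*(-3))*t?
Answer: -9216/351358271 ≈ -2.6230e-5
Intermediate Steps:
S(t) = -3*t² (S(t) = (-3*t)*t = -3*t²)
1/((105 + 1/(83 + 13))² + S(128)) = 1/((105 + 1/(83 + 13))² - 3*128²) = 1/((105 + 1/96)² - 3*16384) = 1/((105 + 1/96)² - 49152) = 1/((10081/96)² - 49152) = 1/(101626561/9216 - 49152) = 1/(-351358271/9216) = -9216/351358271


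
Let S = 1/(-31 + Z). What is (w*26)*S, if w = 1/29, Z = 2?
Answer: -26/841 ≈ -0.030916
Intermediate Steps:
w = 1/29 ≈ 0.034483
S = -1/29 (S = 1/(-31 + 2) = 1/(-29) = -1/29 ≈ -0.034483)
(w*26)*S = ((1/29)*26)*(-1/29) = (26/29)*(-1/29) = -26/841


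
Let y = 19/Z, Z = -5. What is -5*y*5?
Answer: 95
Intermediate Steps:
y = -19/5 (y = 19/(-5) = 19*(-1/5) = -19/5 ≈ -3.8000)
-5*y*5 = -5*(-19/5)*5 = 19*5 = 95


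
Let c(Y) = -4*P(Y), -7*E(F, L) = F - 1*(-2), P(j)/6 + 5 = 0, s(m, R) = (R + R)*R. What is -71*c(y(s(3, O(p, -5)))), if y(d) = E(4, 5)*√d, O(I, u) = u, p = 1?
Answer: -8520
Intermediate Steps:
s(m, R) = 2*R² (s(m, R) = (2*R)*R = 2*R²)
P(j) = -30 (P(j) = -30 + 6*0 = -30 + 0 = -30)
E(F, L) = -2/7 - F/7 (E(F, L) = -(F - 1*(-2))/7 = -(F + 2)/7 = -(2 + F)/7 = -2/7 - F/7)
y(d) = -6*√d/7 (y(d) = (-2/7 - ⅐*4)*√d = (-2/7 - 4/7)*√d = -6*√d/7)
c(Y) = 120 (c(Y) = -4*(-30) = 120)
-71*c(y(s(3, O(p, -5)))) = -71*120 = -8520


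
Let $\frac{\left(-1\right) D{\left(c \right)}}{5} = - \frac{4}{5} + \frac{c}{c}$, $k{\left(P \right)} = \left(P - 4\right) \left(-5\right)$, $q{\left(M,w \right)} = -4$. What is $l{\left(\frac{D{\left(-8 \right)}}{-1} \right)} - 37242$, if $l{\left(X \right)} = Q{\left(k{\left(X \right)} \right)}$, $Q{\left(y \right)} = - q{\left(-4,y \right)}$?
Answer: $-37238$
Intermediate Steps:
$k{\left(P \right)} = 20 - 5 P$ ($k{\left(P \right)} = \left(-4 + P\right) \left(-5\right) = 20 - 5 P$)
$D{\left(c \right)} = -1$ ($D{\left(c \right)} = - 5 \left(- \frac{4}{5} + \frac{c}{c}\right) = - 5 \left(\left(-4\right) \frac{1}{5} + 1\right) = - 5 \left(- \frac{4}{5} + 1\right) = \left(-5\right) \frac{1}{5} = -1$)
$Q{\left(y \right)} = 4$ ($Q{\left(y \right)} = \left(-1\right) \left(-4\right) = 4$)
$l{\left(X \right)} = 4$
$l{\left(\frac{D{\left(-8 \right)}}{-1} \right)} - 37242 = 4 - 37242 = -37238$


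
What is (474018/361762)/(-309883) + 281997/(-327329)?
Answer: -15806558456364192/18347427734358667 ≈ -0.86151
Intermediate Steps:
(474018/361762)/(-309883) + 281997/(-327329) = (474018*(1/361762))*(-1/309883) + 281997*(-1/327329) = (237009/180881)*(-1/309883) - 281997/327329 = -237009/56051946923 - 281997/327329 = -15806558456364192/18347427734358667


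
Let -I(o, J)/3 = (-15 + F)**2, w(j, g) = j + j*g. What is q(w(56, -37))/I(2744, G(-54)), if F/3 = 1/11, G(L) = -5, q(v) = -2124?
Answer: 7139/2187 ≈ 3.2643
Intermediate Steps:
w(j, g) = j + g*j
F = 3/11 ≈ 0.27273
I(o, J) = -78732/121 (I(o, J) = -3*(-15 + 3/11)**2 = -3*(-162/11)**2 = -3*26244/121 = -78732/121)
q(w(56, -37))/I(2744, G(-54)) = -2124/(-78732/121) = -2124*(-121/78732) = 7139/2187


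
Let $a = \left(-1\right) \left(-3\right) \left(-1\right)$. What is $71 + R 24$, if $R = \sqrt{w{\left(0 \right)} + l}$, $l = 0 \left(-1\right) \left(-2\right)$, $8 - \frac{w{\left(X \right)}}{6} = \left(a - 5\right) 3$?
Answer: $71 + 192 \sqrt{3} \approx 403.55$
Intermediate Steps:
$a = -3$ ($a = 3 \left(-1\right) = -3$)
$w{\left(X \right)} = 192$ ($w{\left(X \right)} = 48 - 6 \left(-3 - 5\right) 3 = 48 - 6 \left(\left(-8\right) 3\right) = 48 - -144 = 48 + 144 = 192$)
$l = 0$ ($l = 0 \left(-2\right) = 0$)
$R = 8 \sqrt{3}$ ($R = \sqrt{192 + 0} = \sqrt{192} = 8 \sqrt{3} \approx 13.856$)
$71 + R 24 = 71 + 8 \sqrt{3} \cdot 24 = 71 + 192 \sqrt{3}$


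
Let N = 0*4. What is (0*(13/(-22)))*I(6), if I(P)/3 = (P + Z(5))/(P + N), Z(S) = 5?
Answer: 0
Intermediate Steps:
N = 0
I(P) = 3*(5 + P)/P (I(P) = 3*((P + 5)/(P + 0)) = 3*((5 + P)/P) = 3*(5 + P)/P)
(0*(13/(-22)))*I(6) = (0*(13/(-22)))*(3 + 15/6) = (0*(13*(-1/22)))*(3 + 15*(⅙)) = (0*(-13/22))*(3 + 5/2) = 0*(11/2) = 0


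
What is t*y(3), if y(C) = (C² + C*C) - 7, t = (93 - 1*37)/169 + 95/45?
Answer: 40865/1521 ≈ 26.867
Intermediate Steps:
t = 3715/1521 (t = (93 - 37)*(1/169) + 95*(1/45) = 56*(1/169) + 19/9 = 56/169 + 19/9 = 3715/1521 ≈ 2.4425)
y(C) = -7 + 2*C² (y(C) = (C² + C²) - 7 = 2*C² - 7 = -7 + 2*C²)
t*y(3) = 3715*(-7 + 2*3²)/1521 = 3715*(-7 + 2*9)/1521 = 3715*(-7 + 18)/1521 = (3715/1521)*11 = 40865/1521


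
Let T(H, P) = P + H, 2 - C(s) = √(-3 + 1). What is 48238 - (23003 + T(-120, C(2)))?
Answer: 25353 + I*√2 ≈ 25353.0 + 1.4142*I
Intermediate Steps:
C(s) = 2 - I*√2 (C(s) = 2 - √(-3 + 1) = 2 - √(-2) = 2 - I*√2)
T(H, P) = H + P
48238 - (23003 + T(-120, C(2))) = 48238 - (23003 + (-120 + (2 - I*√2))) = 48238 - (23003 + (-118 - I*√2)) = 48238 - (22885 - I*√2) = 48238 + (-22885 + I*√2) = 25353 + I*√2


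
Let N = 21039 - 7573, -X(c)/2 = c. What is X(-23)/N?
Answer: 23/6733 ≈ 0.0034160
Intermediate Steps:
X(c) = -2*c
N = 13466
X(-23)/N = -2*(-23)/13466 = 46*(1/13466) = 23/6733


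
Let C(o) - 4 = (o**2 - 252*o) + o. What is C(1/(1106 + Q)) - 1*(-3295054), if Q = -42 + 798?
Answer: 11424110601191/3467044 ≈ 3.2951e+6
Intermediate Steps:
Q = 756
C(o) = 4 + o**2 - 251*o (C(o) = 4 + ((o**2 - 252*o) + o) = 4 + (o**2 - 251*o) = 4 + o**2 - 251*o)
C(1/(1106 + Q)) - 1*(-3295054) = (4 + (1/(1106 + 756))**2 - 251/(1106 + 756)) - 1*(-3295054) = (4 + (1/1862)**2 - 251/1862) + 3295054 = (4 + (1/1862)**2 - 251*1/1862) + 3295054 = (4 + 1/3467044 - 251/1862) + 3295054 = 13400815/3467044 + 3295054 = 11424110601191/3467044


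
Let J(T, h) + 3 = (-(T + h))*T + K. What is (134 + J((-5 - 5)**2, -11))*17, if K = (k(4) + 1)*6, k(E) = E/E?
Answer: -148869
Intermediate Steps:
k(E) = 1
K = 12 (K = (1 + 1)*6 = 2*6 = 12)
J(T, h) = 9 + T*(-T - h) (J(T, h) = -3 + ((-(T + h))*T + 12) = -3 + ((-T - h)*T + 12) = -3 + (T*(-T - h) + 12) = -3 + (12 + T*(-T - h)) = 9 + T*(-T - h))
(134 + J((-5 - 5)**2, -11))*17 = (134 + (9 - ((-5 - 5)**2)**2 - 1*(-5 - 5)**2*(-11)))*17 = (134 + (9 - ((-10)**2)**2 - 1*(-10)**2*(-11)))*17 = (134 + (9 - 1*100**2 - 1*100*(-11)))*17 = (134 + (9 - 1*10000 + 1100))*17 = (134 + (9 - 10000 + 1100))*17 = (134 - 8891)*17 = -8757*17 = -148869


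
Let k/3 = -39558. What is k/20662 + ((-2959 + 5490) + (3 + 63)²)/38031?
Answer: -2185495850/392898261 ≈ -5.5625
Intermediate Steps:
k = -118674 (k = 3*(-39558) = -118674)
k/20662 + ((-2959 + 5490) + (3 + 63)²)/38031 = -118674/20662 + ((-2959 + 5490) + (3 + 63)²)/38031 = -118674*1/20662 + (2531 + 66²)*(1/38031) = -59337/10331 + (2531 + 4356)*(1/38031) = -59337/10331 + 6887*(1/38031) = -59337/10331 + 6887/38031 = -2185495850/392898261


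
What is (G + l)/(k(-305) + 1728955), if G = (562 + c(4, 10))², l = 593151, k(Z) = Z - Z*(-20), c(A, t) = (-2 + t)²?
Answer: 985027/1722550 ≈ 0.57184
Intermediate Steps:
k(Z) = 21*Z (k(Z) = Z + 20*Z = 21*Z)
G = 391876 (G = (562 + (-2 + 10)²)² = (562 + 8²)² = (562 + 64)² = 626² = 391876)
(G + l)/(k(-305) + 1728955) = (391876 + 593151)/(21*(-305) + 1728955) = 985027/(-6405 + 1728955) = 985027/1722550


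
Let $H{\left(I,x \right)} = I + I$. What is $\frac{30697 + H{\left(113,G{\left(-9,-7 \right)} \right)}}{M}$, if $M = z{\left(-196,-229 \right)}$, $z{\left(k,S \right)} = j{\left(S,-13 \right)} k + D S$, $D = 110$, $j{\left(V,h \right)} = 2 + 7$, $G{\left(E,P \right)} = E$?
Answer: $- \frac{30923}{26954} \approx -1.1473$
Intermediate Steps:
$j{\left(V,h \right)} = 9$
$z{\left(k,S \right)} = 9 k + 110 S$
$H{\left(I,x \right)} = 2 I$
$M = -26954$ ($M = 9 \left(-196\right) + 110 \left(-229\right) = -1764 - 25190 = -26954$)
$\frac{30697 + H{\left(113,G{\left(-9,-7 \right)} \right)}}{M} = \frac{30697 + 2 \cdot 113}{-26954} = \left(30697 + 226\right) \left(- \frac{1}{26954}\right) = 30923 \left(- \frac{1}{26954}\right) = - \frac{30923}{26954}$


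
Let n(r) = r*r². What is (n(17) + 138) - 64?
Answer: 4987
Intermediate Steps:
n(r) = r³
(n(17) + 138) - 64 = (17³ + 138) - 64 = (4913 + 138) - 64 = 5051 - 64 = 4987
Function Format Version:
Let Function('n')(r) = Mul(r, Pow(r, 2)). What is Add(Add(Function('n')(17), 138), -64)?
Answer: 4987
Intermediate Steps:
Function('n')(r) = Pow(r, 3)
Add(Add(Function('n')(17), 138), -64) = Add(Add(Pow(17, 3), 138), -64) = Add(Add(4913, 138), -64) = Add(5051, -64) = 4987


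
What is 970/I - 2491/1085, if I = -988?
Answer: -1756779/535990 ≈ -3.2776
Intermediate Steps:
970/I - 2491/1085 = 970/(-988) - 2491/1085 = 970*(-1/988) - 2491*1/1085 = -485/494 - 2491/1085 = -1756779/535990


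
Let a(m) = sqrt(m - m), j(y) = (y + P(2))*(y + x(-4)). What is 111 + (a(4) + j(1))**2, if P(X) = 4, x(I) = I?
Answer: 336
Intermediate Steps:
j(y) = (-4 + y)*(4 + y) (j(y) = (y + 4)*(y - 4) = (4 + y)*(-4 + y) = (-4 + y)*(4 + y))
a(m) = 0 (a(m) = sqrt(0) = 0)
111 + (a(4) + j(1))**2 = 111 + (0 + (-16 + 1**2))**2 = 111 + (0 + (-16 + 1))**2 = 111 + (0 - 15)**2 = 111 + (-15)**2 = 111 + 225 = 336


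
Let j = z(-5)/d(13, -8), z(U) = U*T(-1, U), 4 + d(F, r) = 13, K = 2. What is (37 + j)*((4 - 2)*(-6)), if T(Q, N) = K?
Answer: -1292/3 ≈ -430.67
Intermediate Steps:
T(Q, N) = 2
d(F, r) = 9 (d(F, r) = -4 + 13 = 9)
z(U) = 2*U (z(U) = U*2 = 2*U)
j = -10/9 (j = (2*(-5))/9 = -10*⅑ = -10/9 ≈ -1.1111)
(37 + j)*((4 - 2)*(-6)) = (37 - 10/9)*((4 - 2)*(-6)) = 323*(2*(-6))/9 = (323/9)*(-12) = -1292/3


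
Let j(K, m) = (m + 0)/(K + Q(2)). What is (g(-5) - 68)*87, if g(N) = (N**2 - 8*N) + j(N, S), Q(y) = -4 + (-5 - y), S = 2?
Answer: -2175/8 ≈ -271.88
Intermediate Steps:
Q(y) = -9 - y
j(K, m) = m/(-11 + K) (j(K, m) = (m + 0)/(K + (-9 - 1*2)) = m/(K + (-9 - 2)) = m/(K - 11) = m/(-11 + K))
g(N) = N**2 - 8*N + 2/(-11 + N) (g(N) = (N**2 - 8*N) + 2/(-11 + N) = N**2 - 8*N + 2/(-11 + N))
(g(-5) - 68)*87 = ((2 - 5*(-11 - 5)*(-8 - 5))/(-11 - 5) - 68)*87 = ((2 - 5*(-16)*(-13))/(-16) - 68)*87 = (-(2 - 1040)/16 - 68)*87 = (-1/16*(-1038) - 68)*87 = (519/8 - 68)*87 = -25/8*87 = -2175/8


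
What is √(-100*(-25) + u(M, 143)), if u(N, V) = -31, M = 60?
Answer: √2469 ≈ 49.689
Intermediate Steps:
√(-100*(-25) + u(M, 143)) = √(-100*(-25) - 31) = √(2500 - 31) = √2469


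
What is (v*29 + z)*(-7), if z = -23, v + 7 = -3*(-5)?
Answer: -1463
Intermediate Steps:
v = 8 (v = -7 - 3*(-5) = -7 + 15 = 8)
(v*29 + z)*(-7) = (8*29 - 23)*(-7) = (232 - 23)*(-7) = 209*(-7) = -1463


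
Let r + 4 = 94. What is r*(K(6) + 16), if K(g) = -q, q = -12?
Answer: 2520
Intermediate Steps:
K(g) = 12 (K(g) = -1*(-12) = 12)
r = 90 (r = -4 + 94 = 90)
r*(K(6) + 16) = 90*(12 + 16) = 90*28 = 2520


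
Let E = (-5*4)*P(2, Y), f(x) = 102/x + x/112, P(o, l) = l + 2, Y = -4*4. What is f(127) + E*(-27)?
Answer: -107505887/14224 ≈ -7558.1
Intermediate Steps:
Y = -16
P(o, l) = 2 + l
f(x) = 102/x + x/112 (f(x) = 102/x + x*(1/112) = 102/x + x/112)
E = 280 (E = (-5*4)*(2 - 16) = -20*(-14) = 280)
f(127) + E*(-27) = (102/127 + (1/112)*127) + 280*(-27) = (102*(1/127) + 127/112) - 7560 = (102/127 + 127/112) - 7560 = 27553/14224 - 7560 = -107505887/14224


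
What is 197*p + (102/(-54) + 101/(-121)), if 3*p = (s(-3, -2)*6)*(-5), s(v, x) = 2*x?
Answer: 8578354/1089 ≈ 7877.3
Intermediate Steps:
p = 40 (p = (((2*(-2))*6)*(-5))/3 = (-4*6*(-5))/3 = (-24*(-5))/3 = (⅓)*120 = 40)
197*p + (102/(-54) + 101/(-121)) = 197*40 + (102/(-54) + 101/(-121)) = 7880 + (102*(-1/54) + 101*(-1/121)) = 7880 + (-17/9 - 101/121) = 7880 - 2966/1089 = 8578354/1089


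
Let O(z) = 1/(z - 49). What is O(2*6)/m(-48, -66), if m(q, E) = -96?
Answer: 1/3552 ≈ 0.00028153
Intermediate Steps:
O(z) = 1/(-49 + z)
O(2*6)/m(-48, -66) = 1/((-49 + 2*6)*(-96)) = -1/96/(-49 + 12) = -1/96/(-37) = -1/37*(-1/96) = 1/3552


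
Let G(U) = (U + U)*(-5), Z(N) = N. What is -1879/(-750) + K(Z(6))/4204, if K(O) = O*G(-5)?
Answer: 2031079/788250 ≈ 2.5767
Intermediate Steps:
G(U) = -10*U (G(U) = (2*U)*(-5) = -10*U)
K(O) = 50*O (K(O) = O*(-10*(-5)) = O*50 = 50*O)
-1879/(-750) + K(Z(6))/4204 = -1879/(-750) + (50*6)/4204 = -1879*(-1/750) + 300*(1/4204) = 1879/750 + 75/1051 = 2031079/788250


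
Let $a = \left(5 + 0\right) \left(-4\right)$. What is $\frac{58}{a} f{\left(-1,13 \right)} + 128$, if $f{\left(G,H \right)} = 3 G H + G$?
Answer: $244$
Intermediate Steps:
$a = -20$ ($a = 5 \left(-4\right) = -20$)
$f{\left(G,H \right)} = G + 3 G H$ ($f{\left(G,H \right)} = 3 G H + G = G + 3 G H$)
$\frac{58}{a} f{\left(-1,13 \right)} + 128 = \frac{58}{-20} \left(- (1 + 3 \cdot 13)\right) + 128 = 58 \left(- \frac{1}{20}\right) \left(- (1 + 39)\right) + 128 = - \frac{29 \left(\left(-1\right) 40\right)}{10} + 128 = \left(- \frac{29}{10}\right) \left(-40\right) + 128 = 116 + 128 = 244$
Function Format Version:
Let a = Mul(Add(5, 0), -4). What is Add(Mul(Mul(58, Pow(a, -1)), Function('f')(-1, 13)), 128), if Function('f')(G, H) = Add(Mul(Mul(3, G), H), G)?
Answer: 244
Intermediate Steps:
a = -20 (a = Mul(5, -4) = -20)
Function('f')(G, H) = Add(G, Mul(3, G, H)) (Function('f')(G, H) = Add(Mul(3, G, H), G) = Add(G, Mul(3, G, H)))
Add(Mul(Mul(58, Pow(a, -1)), Function('f')(-1, 13)), 128) = Add(Mul(Mul(58, Pow(-20, -1)), Mul(-1, Add(1, Mul(3, 13)))), 128) = Add(Mul(Mul(58, Rational(-1, 20)), Mul(-1, Add(1, 39))), 128) = Add(Mul(Rational(-29, 10), Mul(-1, 40)), 128) = Add(Mul(Rational(-29, 10), -40), 128) = Add(116, 128) = 244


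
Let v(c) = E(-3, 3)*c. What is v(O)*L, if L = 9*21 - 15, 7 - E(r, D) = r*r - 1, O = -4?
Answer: 696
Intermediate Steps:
E(r, D) = 8 - r² (E(r, D) = 7 - (r*r - 1) = 7 - (r² - 1) = 7 - (-1 + r²) = 7 + (1 - r²) = 8 - r²)
L = 174 (L = 189 - 15 = 174)
v(c) = -c (v(c) = (8 - 1*(-3)²)*c = (8 - 1*9)*c = (8 - 9)*c = -c)
v(O)*L = -1*(-4)*174 = 4*174 = 696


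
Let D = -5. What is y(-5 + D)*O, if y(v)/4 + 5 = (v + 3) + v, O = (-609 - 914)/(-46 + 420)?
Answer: 6092/17 ≈ 358.35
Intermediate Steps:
O = -1523/374 ≈ -4.0722
y(v) = -8 + 8*v (y(v) = -20 + 4*((v + 3) + v) = -20 + 4*((3 + v) + v) = -20 + 4*(3 + 2*v) = -20 + (12 + 8*v) = -8 + 8*v)
y(-5 + D)*O = (-8 + 8*(-5 - 5))*(-1523/374) = (-8 + 8*(-10))*(-1523/374) = (-8 - 80)*(-1523/374) = -88*(-1523/374) = 6092/17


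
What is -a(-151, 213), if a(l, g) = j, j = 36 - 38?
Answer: 2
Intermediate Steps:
j = -2
a(l, g) = -2
-a(-151, 213) = -1*(-2) = 2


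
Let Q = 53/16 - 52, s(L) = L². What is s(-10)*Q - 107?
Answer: -19903/4 ≈ -4975.8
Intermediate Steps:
Q = -779/16 (Q = 53*(1/16) - 52 = 53/16 - 52 = -779/16 ≈ -48.688)
s(-10)*Q - 107 = (-10)²*(-779/16) - 107 = 100*(-779/16) - 107 = -19475/4 - 107 = -19903/4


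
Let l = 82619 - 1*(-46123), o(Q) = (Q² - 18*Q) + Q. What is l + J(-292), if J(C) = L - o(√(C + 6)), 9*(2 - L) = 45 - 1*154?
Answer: 1161379/9 + 17*I*√286 ≈ 1.2904e+5 + 287.5*I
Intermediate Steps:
L = 127/9 (L = 2 - (45 - 1*154)/9 = 2 - (45 - 154)/9 = 2 - ⅑*(-109) = 2 + 109/9 = 127/9 ≈ 14.111)
o(Q) = Q² - 17*Q
J(C) = 127/9 - √(6 + C)*(-17 + √(6 + C)) (J(C) = 127/9 - √(C + 6)*(-17 + √(C + 6)) = 127/9 - √(6 + C)*(-17 + √(6 + C)))
l = 128742 (l = 82619 + 46123 = 128742)
l + J(-292) = 128742 + (73/9 - 1*(-292) + 17*√(6 - 292)) = 128742 + (73/9 + 292 + 17*√(-286)) = 128742 + (73/9 + 292 + 17*(I*√286)) = 128742 + (73/9 + 292 + 17*I*√286) = 128742 + (2701/9 + 17*I*√286) = 1161379/9 + 17*I*√286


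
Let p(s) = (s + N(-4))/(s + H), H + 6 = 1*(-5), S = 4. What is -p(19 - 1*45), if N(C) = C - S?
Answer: -34/37 ≈ -0.91892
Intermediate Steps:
N(C) = -4 + C (N(C) = C - 1*4 = C - 4 = -4 + C)
H = -11 (H = -6 + 1*(-5) = -6 - 5 = -11)
p(s) = (-8 + s)/(-11 + s) (p(s) = (s + (-4 - 4))/(s - 11) = (s - 8)/(-11 + s) = (-8 + s)/(-11 + s))
-p(19 - 1*45) = -(-8 + (19 - 1*45))/(-11 + (19 - 1*45)) = -(-8 + (19 - 45))/(-11 + (19 - 45)) = -(-8 - 26)/(-11 - 26) = -(-34)/(-37) = -(-1)*(-34)/37 = -1*34/37 = -34/37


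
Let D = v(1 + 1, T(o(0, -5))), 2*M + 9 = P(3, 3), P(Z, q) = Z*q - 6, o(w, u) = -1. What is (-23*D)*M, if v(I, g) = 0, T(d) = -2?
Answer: 0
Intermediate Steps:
P(Z, q) = -6 + Z*q
M = -3 (M = -9/2 + (-6 + 3*3)/2 = -9/2 + (-6 + 9)/2 = -9/2 + (½)*3 = -9/2 + 3/2 = -3)
D = 0
(-23*D)*M = -23*0*(-3) = 0*(-3) = 0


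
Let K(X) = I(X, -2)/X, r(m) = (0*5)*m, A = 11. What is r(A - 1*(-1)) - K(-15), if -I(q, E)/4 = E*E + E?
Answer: -8/15 ≈ -0.53333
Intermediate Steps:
I(q, E) = -4*E - 4*E² (I(q, E) = -4*(E*E + E) = -4*(E² + E) = -4*(E + E²) = -4*E - 4*E²)
r(m) = 0 (r(m) = 0*m = 0)
K(X) = -8/X (K(X) = (-4*(-2)*(1 - 2))/X = (-4*(-2)*(-1))/X = -8/X)
r(A - 1*(-1)) - K(-15) = 0 - (-8)/(-15) = 0 - (-8)*(-1)/15 = 0 - 1*8/15 = 0 - 8/15 = -8/15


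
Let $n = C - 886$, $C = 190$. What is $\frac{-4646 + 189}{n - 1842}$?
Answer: $\frac{4457}{2538} \approx 1.7561$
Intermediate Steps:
$n = -696$ ($n = 190 - 886 = -696$)
$\frac{-4646 + 189}{n - 1842} = \frac{-4646 + 189}{-696 - 1842} = - \frac{4457}{-2538} = \left(-4457\right) \left(- \frac{1}{2538}\right) = \frac{4457}{2538}$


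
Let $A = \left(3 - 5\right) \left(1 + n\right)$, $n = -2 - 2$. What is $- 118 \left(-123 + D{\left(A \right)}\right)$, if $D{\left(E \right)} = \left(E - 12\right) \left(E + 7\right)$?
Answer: $23718$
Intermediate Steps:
$n = -4$ ($n = -2 - 2 = -4$)
$A = 6$ ($A = \left(3 - 5\right) \left(1 - 4\right) = \left(-2\right) \left(-3\right) = 6$)
$D{\left(E \right)} = \left(-12 + E\right) \left(7 + E\right)$
$- 118 \left(-123 + D{\left(A \right)}\right) = - 118 \left(-123 - \left(114 - 36\right)\right) = - 118 \left(-123 - 78\right) = \left(-118\right) \left(-201\right) = 23718$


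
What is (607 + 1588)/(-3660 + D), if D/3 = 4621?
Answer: 2195/10203 ≈ 0.21513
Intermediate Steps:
D = 13863 (D = 3*4621 = 13863)
(607 + 1588)/(-3660 + D) = (607 + 1588)/(-3660 + 13863) = 2195/10203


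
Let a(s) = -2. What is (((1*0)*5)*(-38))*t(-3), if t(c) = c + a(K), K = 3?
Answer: 0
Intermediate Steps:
t(c) = -2 + c (t(c) = c - 2 = -2 + c)
(((1*0)*5)*(-38))*t(-3) = (((1*0)*5)*(-38))*(-2 - 3) = ((0*5)*(-38))*(-5) = (0*(-38))*(-5) = 0*(-5) = 0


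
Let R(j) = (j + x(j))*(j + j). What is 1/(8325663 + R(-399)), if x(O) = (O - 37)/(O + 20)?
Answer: 379/3275752707 ≈ 1.1570e-7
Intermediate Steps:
x(O) = (-37 + O)/(20 + O)
R(j) = 2*j*(j + (-37 + j)/(20 + j)) (R(j) = (j + (-37 + j)/(20 + j))*(j + j) = (j + (-37 + j)/(20 + j))*(2*j) = 2*j*(j + (-37 + j)/(20 + j)))
1/(8325663 + R(-399)) = 1/(8325663 + 2*(-399)*(-37 - 399 - 399*(20 - 399))/(20 - 399)) = 1/(8325663 + 2*(-399)*(-37 - 399 - 399*(-379))/(-379)) = 1/(8325663 + 2*(-399)*(-1/379)*(-37 - 399 + 151221)) = 1/(8325663 + 2*(-399)*(-1/379)*150785) = 1/(8325663 + 120326430/379) = 1/(3275752707/379) = 379/3275752707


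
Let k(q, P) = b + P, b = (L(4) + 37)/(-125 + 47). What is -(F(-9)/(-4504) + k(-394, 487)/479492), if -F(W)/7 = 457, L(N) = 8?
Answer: -624034839/877350487 ≈ -0.71127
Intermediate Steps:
F(W) = -3199 (F(W) = -7*457 = -3199)
b = -15/26 (b = (8 + 37)/(-125 + 47) = 45/(-78) = 45*(-1/78) = -15/26 ≈ -0.57692)
k(q, P) = -15/26 + P
-(F(-9)/(-4504) + k(-394, 487)/479492) = -(-3199/(-4504) + (-15/26 + 487)/479492) = -(-3199*(-1/4504) + (12647/26)*(1/479492)) = -(3199/4504 + 12647/12466792) = -1*624034839/877350487 = -624034839/877350487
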